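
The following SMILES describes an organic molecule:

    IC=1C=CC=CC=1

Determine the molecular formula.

C6H5I

Walk through each heavy atom and fill implicit hydrogens from standard valence (C 4, N 3, O 2, S 2, halogen 1):
  atom 1: I (halogen, monovalent) → 0 H
  atom 2: C, bond orders sum to 4 (valence 4) → 0 H
  atom 3: C, bond orders sum to 3 (valence 4) → 1 H
  atom 4: C, bond orders sum to 3 (valence 4) → 1 H
  atom 5: C, bond orders sum to 3 (valence 4) → 1 H
  atom 6: C, bond orders sum to 3 (valence 4) → 1 H
  atom 7: C, bond orders sum to 3 (valence 4) → 1 H
Totals → C:6, H:5, I:1.
In Hill order: C6H5I.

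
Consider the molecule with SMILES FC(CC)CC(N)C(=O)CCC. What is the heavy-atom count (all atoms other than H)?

12

Every atom symbol written in the SMILES (organic subset) is one heavy atom; implicit H are not written.
Heavy atoms by element → C:9, F:1, N:1, O:1.
Total: 12.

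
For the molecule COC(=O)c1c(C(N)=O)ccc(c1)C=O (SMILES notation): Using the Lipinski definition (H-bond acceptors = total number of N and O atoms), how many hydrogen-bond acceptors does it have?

N atoms: 1; O atoms: 4.
Lipinski HBA = 1 + 4 = 5.

5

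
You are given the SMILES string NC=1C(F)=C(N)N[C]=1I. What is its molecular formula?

Walk through each heavy atom and fill implicit hydrogens from standard valence (C 4, N 3, O 2, S 2, halogen 1):
  atom 1: N, bond orders sum to 1 (valence 3) → 2 H
  atom 2: C, bond orders sum to 4 (valence 4) → 0 H
  atom 3: C, bond orders sum to 4 (valence 4) → 0 H
  atom 4: F (halogen, monovalent) → 0 H
  atom 5: C, bond orders sum to 4 (valence 4) → 0 H
  atom 6: N, bond orders sum to 1 (valence 3) → 2 H
  atom 7: N, bond orders sum to 2 (valence 3) → 1 H
  atom 8: C with explicit H count 0
  atom 9: I (halogen, monovalent) → 0 H
Totals → C:4, H:5, F:1, I:1, N:3.

C4H5FIN3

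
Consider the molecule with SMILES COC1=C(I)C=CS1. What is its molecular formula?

C5H5IOS

Walk through each heavy atom and fill implicit hydrogens from standard valence (C 4, N 3, O 2, S 2, halogen 1):
  atom 1: C, bond orders sum to 1 (valence 4) → 3 H
  atom 2: O, bond orders sum to 2 (valence 2) → 0 H
  atom 3: C, bond orders sum to 4 (valence 4) → 0 H
  atom 4: C, bond orders sum to 4 (valence 4) → 0 H
  atom 5: I (halogen, monovalent) → 0 H
  atom 6: C, bond orders sum to 3 (valence 4) → 1 H
  atom 7: C, bond orders sum to 3 (valence 4) → 1 H
  atom 8: S, bond orders sum to 2 (valence 2) → 0 H
Totals → C:5, H:5, I:1, O:1, S:1.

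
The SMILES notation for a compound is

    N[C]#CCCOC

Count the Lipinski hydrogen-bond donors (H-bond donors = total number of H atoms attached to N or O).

Donors: find every N or O and count the H atoms it carries.
  atom 1 (N): bond orders sum to 1 → 2 H
  atom 6 (O): bond orders sum to 2 → 0 H
Lipinski HBD = 2.

2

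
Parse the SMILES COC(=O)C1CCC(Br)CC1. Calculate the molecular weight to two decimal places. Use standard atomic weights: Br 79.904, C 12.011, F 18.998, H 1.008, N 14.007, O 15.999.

221.09 g/mol

First, the molecular formula is C8H13BrO2 (counting implicit H from valence).
  Br: 1 × 79.904 = 79.904
  C: 8 × 12.011 = 96.088
  H: 13 × 1.008 = 13.104
  O: 2 × 15.999 = 31.998
Sum: 1×79.904 + 8×12.011 + 13×1.008 + 2×15.999 = 221.094 → 221.09 g/mol.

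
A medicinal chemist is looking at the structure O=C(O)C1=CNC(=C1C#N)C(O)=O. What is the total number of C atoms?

7

Count every carbon token in the SMILES (each C, including those in ring-closure positions and inside branches).
Carbon count: 7.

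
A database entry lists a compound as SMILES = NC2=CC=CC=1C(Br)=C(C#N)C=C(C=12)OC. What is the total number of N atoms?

Scan the SMILES for N atoms (remember two-letter symbols like Cl and Br are single atoms).
Nitrogen count: 2.

2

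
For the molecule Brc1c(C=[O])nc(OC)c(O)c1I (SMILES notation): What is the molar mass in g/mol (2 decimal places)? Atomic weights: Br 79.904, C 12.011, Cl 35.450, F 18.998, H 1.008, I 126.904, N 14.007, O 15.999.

357.93 g/mol

First, the molecular formula is C7H5BrINO3 (counting implicit H from valence).
  Br: 1 × 79.904 = 79.904
  C: 7 × 12.011 = 84.077
  H: 5 × 1.008 = 5.040
  I: 1 × 126.904 = 126.904
  N: 1 × 14.007 = 14.007
  O: 3 × 15.999 = 47.997
Sum: 1×79.904 + 7×12.011 + 5×1.008 + 1×126.904 + 1×14.007 + 3×15.999 = 357.929 → 357.93 g/mol.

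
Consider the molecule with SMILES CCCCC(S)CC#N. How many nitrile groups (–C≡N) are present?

The nitrile motif appears at heavy-atom position 8 in the SMILES.
Other groups present: 1 thiol.
Nitrile count: 1.

1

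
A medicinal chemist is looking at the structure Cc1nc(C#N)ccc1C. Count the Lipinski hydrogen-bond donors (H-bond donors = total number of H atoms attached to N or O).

0

Donors: find every N or O and count the H atoms it carries.
  atom 3 (N): bond orders sum to 3 → 0 H
  atom 6 (N): bond orders sum to 3 → 0 H
Lipinski HBD = 0.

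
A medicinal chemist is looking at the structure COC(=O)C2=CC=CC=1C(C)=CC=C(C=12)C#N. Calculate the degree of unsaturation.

Degree of unsaturation = (number of rings) + (number of π bonds).
Ring closures in the SMILES: 2.
π bonds: 6 double bonds (each 1 DoU), 1 triple bond (each 2 DoU) → 8 DoU from unsaturation.
Total DoU = 2 + 8 = 10.

10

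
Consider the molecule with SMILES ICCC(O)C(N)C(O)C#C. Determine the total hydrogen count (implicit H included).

12

Walk through each heavy atom and fill implicit hydrogens from standard valence (C 4, N 3, O 2, S 2, halogen 1):
  atom 1: I (halogen, monovalent) → 0 H
  atom 2: C, bond orders sum to 2 (valence 4) → 2 H
  atom 3: C, bond orders sum to 2 (valence 4) → 2 H
  atom 4: C, bond orders sum to 3 (valence 4) → 1 H
  atom 5: O, bond orders sum to 1 (valence 2) → 1 H
  atom 6: C, bond orders sum to 3 (valence 4) → 1 H
  atom 7: N, bond orders sum to 1 (valence 3) → 2 H
  atom 8: C, bond orders sum to 3 (valence 4) → 1 H
  atom 9: O, bond orders sum to 1 (valence 2) → 1 H
  atom 10: C, bond orders sum to 4 (valence 4) → 0 H
  atom 11: C, bond orders sum to 3 (valence 4) → 1 H
Total hydrogens: 12.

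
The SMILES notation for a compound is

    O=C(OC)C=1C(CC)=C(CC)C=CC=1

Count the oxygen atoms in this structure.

2

Scan the SMILES for O atoms (remember two-letter symbols like Cl and Br are single atoms).
Oxygen count: 2.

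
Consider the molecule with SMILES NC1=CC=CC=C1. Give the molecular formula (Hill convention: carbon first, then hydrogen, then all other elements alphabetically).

C6H7N

Walk through each heavy atom and fill implicit hydrogens from standard valence (C 4, N 3, O 2, S 2, halogen 1):
  atom 1: N, bond orders sum to 1 (valence 3) → 2 H
  atom 2: C, bond orders sum to 4 (valence 4) → 0 H
  atom 3: C, bond orders sum to 3 (valence 4) → 1 H
  atom 4: C, bond orders sum to 3 (valence 4) → 1 H
  atom 5: C, bond orders sum to 3 (valence 4) → 1 H
  atom 6: C, bond orders sum to 3 (valence 4) → 1 H
  atom 7: C, bond orders sum to 3 (valence 4) → 1 H
Totals → C:6, H:7, N:1.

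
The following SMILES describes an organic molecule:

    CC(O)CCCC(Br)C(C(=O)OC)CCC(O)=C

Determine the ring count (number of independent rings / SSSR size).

0

In SMILES, each pair of matching ring-closure digits denotes one ring-closing bond; the number of such bonds equals the number of independent rings.
Ring-closure bonds here: 0.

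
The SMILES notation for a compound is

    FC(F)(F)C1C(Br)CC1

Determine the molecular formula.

C5H6BrF3

Walk through each heavy atom and fill implicit hydrogens from standard valence (C 4, N 3, O 2, S 2, halogen 1):
  atom 1: F (halogen, monovalent) → 0 H
  atom 2: C, bond orders sum to 4 (valence 4) → 0 H
  atom 3: F (halogen, monovalent) → 0 H
  atom 4: F (halogen, monovalent) → 0 H
  atom 5: C, bond orders sum to 3 (valence 4) → 1 H
  atom 6: C, bond orders sum to 3 (valence 4) → 1 H
  atom 7: Br (halogen, monovalent) → 0 H
  atom 8: C, bond orders sum to 2 (valence 4) → 2 H
  atom 9: C, bond orders sum to 2 (valence 4) → 2 H
Totals → C:5, H:6, Br:1, F:3.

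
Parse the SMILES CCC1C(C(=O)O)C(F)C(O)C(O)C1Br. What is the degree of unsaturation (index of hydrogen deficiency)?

Degree of unsaturation = (number of rings) + (number of π bonds).
Ring closures in the SMILES: 1.
π bonds: 1 double bond (each 1 DoU) → 1 DoU from unsaturation.
Total DoU = 1 + 1 = 2.

2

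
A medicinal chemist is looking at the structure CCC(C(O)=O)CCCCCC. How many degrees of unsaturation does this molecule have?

1

Degree of unsaturation = (number of rings) + (number of π bonds).
Ring closures in the SMILES: 0.
π bonds: 1 double bond (each 1 DoU) → 1 DoU from unsaturation.
Total DoU = 0 + 1 = 1.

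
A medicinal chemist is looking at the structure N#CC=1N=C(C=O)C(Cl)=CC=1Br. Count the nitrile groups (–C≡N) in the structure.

1

The nitrile motif appears at heavy-atom position 2 in the SMILES.
Other groups present: 1 aldehyde.
Nitrile count: 1.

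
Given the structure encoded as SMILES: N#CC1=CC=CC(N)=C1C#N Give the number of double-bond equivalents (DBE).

Degree of unsaturation = (number of rings) + (number of π bonds).
Ring closures in the SMILES: 1.
π bonds: 3 double bonds (each 1 DoU), 2 triple bonds (each 2 DoU) → 7 DoU from unsaturation.
Total DoU = 1 + 7 = 8.

8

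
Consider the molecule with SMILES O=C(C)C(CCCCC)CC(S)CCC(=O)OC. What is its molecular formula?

Walk through each heavy atom and fill implicit hydrogens from standard valence (C 4, N 3, O 2, S 2, halogen 1):
  atom 1: O, bond orders sum to 2 (valence 2) → 0 H
  atom 2: C, bond orders sum to 4 (valence 4) → 0 H
  atom 3: C, bond orders sum to 1 (valence 4) → 3 H
  atom 4: C, bond orders sum to 3 (valence 4) → 1 H
  atom 5: C, bond orders sum to 2 (valence 4) → 2 H
  atom 6: C, bond orders sum to 2 (valence 4) → 2 H
  atom 7: C, bond orders sum to 2 (valence 4) → 2 H
  atom 8: C, bond orders sum to 2 (valence 4) → 2 H
  atom 9: C, bond orders sum to 1 (valence 4) → 3 H
  atom 10: C, bond orders sum to 2 (valence 4) → 2 H
  atom 11: C, bond orders sum to 3 (valence 4) → 1 H
  atom 12: S, bond orders sum to 1 (valence 2) → 1 H
  atom 13: C, bond orders sum to 2 (valence 4) → 2 H
  atom 14: C, bond orders sum to 2 (valence 4) → 2 H
  atom 15: C, bond orders sum to 4 (valence 4) → 0 H
  atom 16: O, bond orders sum to 2 (valence 2) → 0 H
  atom 17: O, bond orders sum to 2 (valence 2) → 0 H
  atom 18: C, bond orders sum to 1 (valence 4) → 3 H
Totals → C:14, H:26, O:3, S:1.

C14H26O3S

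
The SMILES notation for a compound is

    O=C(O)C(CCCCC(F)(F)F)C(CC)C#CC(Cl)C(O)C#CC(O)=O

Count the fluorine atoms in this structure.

3

Scan the SMILES for F atoms (remember two-letter symbols like Cl and Br are single atoms).
Fluorine count: 3.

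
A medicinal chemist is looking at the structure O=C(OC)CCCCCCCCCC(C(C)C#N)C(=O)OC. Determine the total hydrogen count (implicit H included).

Walk through each heavy atom and fill implicit hydrogens from standard valence (C 4, N 3, O 2, S 2, halogen 1):
  atom 1: O, bond orders sum to 2 (valence 2) → 0 H
  atom 2: C, bond orders sum to 4 (valence 4) → 0 H
  atom 3: O, bond orders sum to 2 (valence 2) → 0 H
  atom 4: C, bond orders sum to 1 (valence 4) → 3 H
  atom 5: C, bond orders sum to 2 (valence 4) → 2 H
  atom 6: C, bond orders sum to 2 (valence 4) → 2 H
  atom 7: C, bond orders sum to 2 (valence 4) → 2 H
  atom 8: C, bond orders sum to 2 (valence 4) → 2 H
  atom 9: C, bond orders sum to 2 (valence 4) → 2 H
  atom 10: C, bond orders sum to 2 (valence 4) → 2 H
  atom 11: C, bond orders sum to 2 (valence 4) → 2 H
  atom 12: C, bond orders sum to 2 (valence 4) → 2 H
  atom 13: C, bond orders sum to 2 (valence 4) → 2 H
  atom 14: C, bond orders sum to 3 (valence 4) → 1 H
  atom 15: C, bond orders sum to 3 (valence 4) → 1 H
  atom 16: C, bond orders sum to 1 (valence 4) → 3 H
  atom 17: C, bond orders sum to 4 (valence 4) → 0 H
  atom 18: N, bond orders sum to 3 (valence 3) → 0 H
  atom 19: C, bond orders sum to 4 (valence 4) → 0 H
  atom 20: O, bond orders sum to 2 (valence 2) → 0 H
  atom 21: O, bond orders sum to 2 (valence 2) → 0 H
  atom 22: C, bond orders sum to 1 (valence 4) → 3 H
Total hydrogens: 29.

29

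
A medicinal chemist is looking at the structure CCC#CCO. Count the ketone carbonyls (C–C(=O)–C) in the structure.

Scan the SMILES for the ketone motif — none present.
Groups that are present: 1 alkyne, 1 hydroxyl.

0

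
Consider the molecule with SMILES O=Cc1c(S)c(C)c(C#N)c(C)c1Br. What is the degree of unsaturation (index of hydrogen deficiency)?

7

Molecular formula: C10H8BrNOS.
DoU = (2C + 2 + N − H − X) / 2, where X is the halogen count and O/S are ignored.
    = (2·10 + 2 + 1 − 8 − 1) / 2 = 14 / 2 = 7.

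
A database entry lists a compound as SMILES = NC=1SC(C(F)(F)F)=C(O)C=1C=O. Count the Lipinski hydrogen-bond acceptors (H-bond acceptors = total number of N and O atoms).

3

N atoms: 1; O atoms: 2.
Lipinski HBA = 1 + 2 = 3.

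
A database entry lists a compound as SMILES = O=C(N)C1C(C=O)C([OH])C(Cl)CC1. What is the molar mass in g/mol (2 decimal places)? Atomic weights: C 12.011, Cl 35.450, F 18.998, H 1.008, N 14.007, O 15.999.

205.64 g/mol

First, the molecular formula is C8H12ClNO3 (counting implicit H from valence).
  C: 8 × 12.011 = 96.088
  Cl: 1 × 35.450 = 35.450
  H: 12 × 1.008 = 12.096
  N: 1 × 14.007 = 14.007
  O: 3 × 15.999 = 47.997
Sum: 8×12.011 + 1×35.450 + 12×1.008 + 1×14.007 + 3×15.999 = 205.638 → 205.64 g/mol.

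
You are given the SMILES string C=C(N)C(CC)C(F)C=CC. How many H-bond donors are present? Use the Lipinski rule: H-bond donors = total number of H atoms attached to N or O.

Donors: find every N or O and count the H atoms it carries.
  atom 3 (N): bond orders sum to 1 → 2 H
Lipinski HBD = 2.

2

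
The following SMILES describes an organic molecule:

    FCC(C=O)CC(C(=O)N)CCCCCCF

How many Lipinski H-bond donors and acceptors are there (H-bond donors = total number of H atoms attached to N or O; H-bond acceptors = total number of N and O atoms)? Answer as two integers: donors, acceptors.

Donors: find every N or O and count the H atoms it carries.
  atom 5 (O): bond orders sum to 2 → 0 H
  atom 9 (O): bond orders sum to 2 → 0 H
  atom 10 (N): bond orders sum to 1 → 2 H
Lipinski HBD = 2.
Acceptors: N atoms = 1, O atoms = 2 → HBA = 3.

2, 3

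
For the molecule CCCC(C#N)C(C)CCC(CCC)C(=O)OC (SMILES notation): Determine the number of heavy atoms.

18

Every atom symbol written in the SMILES (organic subset) is one heavy atom; implicit H are not written.
Heavy atoms by element → C:15, N:1, O:2.
Total: 18.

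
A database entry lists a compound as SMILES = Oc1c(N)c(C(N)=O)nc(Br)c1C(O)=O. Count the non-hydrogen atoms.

15

Every atom symbol written in the SMILES (organic subset) is one heavy atom; implicit H are not written.
Heavy atoms by element → Br:1, C:7, N:3, O:4.
Total: 15.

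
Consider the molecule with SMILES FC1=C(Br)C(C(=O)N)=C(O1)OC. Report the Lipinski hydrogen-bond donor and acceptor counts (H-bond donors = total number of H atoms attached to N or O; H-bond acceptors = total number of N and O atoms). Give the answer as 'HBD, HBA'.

Donors: find every N or O and count the H atoms it carries.
  atom 7 (O): bond orders sum to 2 → 0 H
  atom 8 (N): bond orders sum to 1 → 2 H
  atom 10 (O): bond orders sum to 2 → 0 H
  atom 11 (O): bond orders sum to 2 → 0 H
Lipinski HBD = 2.
Acceptors: N atoms = 1, O atoms = 3 → HBA = 4.

2, 4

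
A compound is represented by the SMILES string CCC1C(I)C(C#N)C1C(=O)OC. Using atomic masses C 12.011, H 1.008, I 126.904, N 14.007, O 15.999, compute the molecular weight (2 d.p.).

First, the molecular formula is C9H12INO2 (counting implicit H from valence).
  C: 9 × 12.011 = 108.099
  H: 12 × 1.008 = 12.096
  I: 1 × 126.904 = 126.904
  N: 1 × 14.007 = 14.007
  O: 2 × 15.999 = 31.998
Sum: 9×12.011 + 12×1.008 + 1×126.904 + 1×14.007 + 2×15.999 = 293.104 → 293.10 g/mol.

293.10 g/mol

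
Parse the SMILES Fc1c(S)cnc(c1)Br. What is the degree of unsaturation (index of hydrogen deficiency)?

Molecular formula: C5H3BrFNS.
DoU = (2C + 2 + N − H − X) / 2, where X is the halogen count and O/S are ignored.
    = (2·5 + 2 + 1 − 3 − 2) / 2 = 8 / 2 = 4.

4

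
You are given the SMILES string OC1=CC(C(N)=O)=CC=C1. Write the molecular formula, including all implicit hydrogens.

C7H7NO2

Walk through each heavy atom and fill implicit hydrogens from standard valence (C 4, N 3, O 2, S 2, halogen 1):
  atom 1: O, bond orders sum to 1 (valence 2) → 1 H
  atom 2: C, bond orders sum to 4 (valence 4) → 0 H
  atom 3: C, bond orders sum to 3 (valence 4) → 1 H
  atom 4: C, bond orders sum to 4 (valence 4) → 0 H
  atom 5: C, bond orders sum to 4 (valence 4) → 0 H
  atom 6: N, bond orders sum to 1 (valence 3) → 2 H
  atom 7: O, bond orders sum to 2 (valence 2) → 0 H
  atom 8: C, bond orders sum to 3 (valence 4) → 1 H
  atom 9: C, bond orders sum to 3 (valence 4) → 1 H
  atom 10: C, bond orders sum to 3 (valence 4) → 1 H
Totals → C:7, H:7, N:1, O:2.
In Hill order: C7H7NO2.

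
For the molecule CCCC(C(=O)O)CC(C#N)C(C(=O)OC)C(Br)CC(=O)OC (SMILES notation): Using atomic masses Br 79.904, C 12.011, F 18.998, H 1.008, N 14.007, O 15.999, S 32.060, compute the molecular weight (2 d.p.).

392.25 g/mol

First, the molecular formula is C15H22BrNO6 (counting implicit H from valence).
  Br: 1 × 79.904 = 79.904
  C: 15 × 12.011 = 180.165
  H: 22 × 1.008 = 22.176
  N: 1 × 14.007 = 14.007
  O: 6 × 15.999 = 95.994
Sum: 1×79.904 + 15×12.011 + 22×1.008 + 1×14.007 + 6×15.999 = 392.246 → 392.25 g/mol.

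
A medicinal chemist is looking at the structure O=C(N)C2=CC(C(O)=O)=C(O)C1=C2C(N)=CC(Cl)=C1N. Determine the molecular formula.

Walk through each heavy atom and fill implicit hydrogens from standard valence (C 4, N 3, O 2, S 2, halogen 1):
  atom 1: O, bond orders sum to 2 (valence 2) → 0 H
  atom 2: C, bond orders sum to 4 (valence 4) → 0 H
  atom 3: N, bond orders sum to 1 (valence 3) → 2 H
  atom 4: C, bond orders sum to 4 (valence 4) → 0 H
  atom 5: C, bond orders sum to 3 (valence 4) → 1 H
  atom 6: C, bond orders sum to 4 (valence 4) → 0 H
  atom 7: C, bond orders sum to 4 (valence 4) → 0 H
  atom 8: O, bond orders sum to 1 (valence 2) → 1 H
  atom 9: O, bond orders sum to 2 (valence 2) → 0 H
  atom 10: C, bond orders sum to 4 (valence 4) → 0 H
  atom 11: O, bond orders sum to 1 (valence 2) → 1 H
  atom 12: C, bond orders sum to 4 (valence 4) → 0 H
  atom 13: C, bond orders sum to 4 (valence 4) → 0 H
  atom 14: C, bond orders sum to 4 (valence 4) → 0 H
  atom 15: N, bond orders sum to 1 (valence 3) → 2 H
  atom 16: C, bond orders sum to 3 (valence 4) → 1 H
  atom 17: C, bond orders sum to 4 (valence 4) → 0 H
  atom 18: Cl (halogen, monovalent) → 0 H
  atom 19: C, bond orders sum to 4 (valence 4) → 0 H
  atom 20: N, bond orders sum to 1 (valence 3) → 2 H
Totals → C:12, H:10, Cl:1, N:3, O:4.
In Hill order: C12H10ClN3O4.

C12H10ClN3O4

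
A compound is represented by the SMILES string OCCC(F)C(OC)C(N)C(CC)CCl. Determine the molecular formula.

Walk through each heavy atom and fill implicit hydrogens from standard valence (C 4, N 3, O 2, S 2, halogen 1):
  atom 1: O, bond orders sum to 1 (valence 2) → 1 H
  atom 2: C, bond orders sum to 2 (valence 4) → 2 H
  atom 3: C, bond orders sum to 2 (valence 4) → 2 H
  atom 4: C, bond orders sum to 3 (valence 4) → 1 H
  atom 5: F (halogen, monovalent) → 0 H
  atom 6: C, bond orders sum to 3 (valence 4) → 1 H
  atom 7: O, bond orders sum to 2 (valence 2) → 0 H
  atom 8: C, bond orders sum to 1 (valence 4) → 3 H
  atom 9: C, bond orders sum to 3 (valence 4) → 1 H
  atom 10: N, bond orders sum to 1 (valence 3) → 2 H
  atom 11: C, bond orders sum to 3 (valence 4) → 1 H
  atom 12: C, bond orders sum to 2 (valence 4) → 2 H
  atom 13: C, bond orders sum to 1 (valence 4) → 3 H
  atom 14: C, bond orders sum to 2 (valence 4) → 2 H
  atom 15: Cl (halogen, monovalent) → 0 H
Totals → C:10, H:21, Cl:1, F:1, N:1, O:2.

C10H21ClFNO2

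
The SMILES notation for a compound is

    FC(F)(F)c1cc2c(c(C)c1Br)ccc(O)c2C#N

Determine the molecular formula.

C13H7BrF3NO

Walk through each heavy atom and fill implicit hydrogens from standard valence (C 4, N 3, O 2, S 2, halogen 1); for lowercase aromatic atoms, an aromatic c carries 1 H when it has two neighbours and 0 H with three, and aromatic n carries 0 H:
  atom 1: F (halogen, monovalent) → 0 H
  atom 2: C, bond orders sum to 4 (valence 4) → 0 H
  atom 3: F (halogen, monovalent) → 0 H
  atom 4: F (halogen, monovalent) → 0 H
  atom 5: aromatic c, 3 neighbours → 0 H
  atom 6: aromatic c, 2 neighbours → 1 H
  atom 7: aromatic c, 3 neighbours → 0 H
  atom 8: aromatic c, 3 neighbours → 0 H
  atom 9: aromatic c, 3 neighbours → 0 H
  atom 10: C, bond orders sum to 1 (valence 4) → 3 H
  atom 11: aromatic c, 3 neighbours → 0 H
  atom 12: Br (halogen, monovalent) → 0 H
  atom 13: aromatic c, 2 neighbours → 1 H
  atom 14: aromatic c, 2 neighbours → 1 H
  atom 15: aromatic c, 3 neighbours → 0 H
  atom 16: O, bond orders sum to 1 (valence 2) → 1 H
  atom 17: aromatic c, 3 neighbours → 0 H
  atom 18: C, bond orders sum to 4 (valence 4) → 0 H
  atom 19: N, bond orders sum to 3 (valence 3) → 0 H
Totals → C:13, H:7, Br:1, F:3, N:1, O:1.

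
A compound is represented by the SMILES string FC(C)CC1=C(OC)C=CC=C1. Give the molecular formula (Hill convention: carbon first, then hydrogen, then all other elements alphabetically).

Walk through each heavy atom and fill implicit hydrogens from standard valence (C 4, N 3, O 2, S 2, halogen 1):
  atom 1: F (halogen, monovalent) → 0 H
  atom 2: C, bond orders sum to 3 (valence 4) → 1 H
  atom 3: C, bond orders sum to 1 (valence 4) → 3 H
  atom 4: C, bond orders sum to 2 (valence 4) → 2 H
  atom 5: C, bond orders sum to 4 (valence 4) → 0 H
  atom 6: C, bond orders sum to 4 (valence 4) → 0 H
  atom 7: O, bond orders sum to 2 (valence 2) → 0 H
  atom 8: C, bond orders sum to 1 (valence 4) → 3 H
  atom 9: C, bond orders sum to 3 (valence 4) → 1 H
  atom 10: C, bond orders sum to 3 (valence 4) → 1 H
  atom 11: C, bond orders sum to 3 (valence 4) → 1 H
  atom 12: C, bond orders sum to 3 (valence 4) → 1 H
Totals → C:10, H:13, F:1, O:1.

C10H13FO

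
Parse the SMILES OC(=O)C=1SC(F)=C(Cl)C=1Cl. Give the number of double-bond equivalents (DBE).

4

Molecular formula: C5HCl2FO2S.
DoU = (2C + 2 + N − H − X) / 2, where X is the halogen count and O/S are ignored.
    = (2·5 + 2 + 0 − 1 − 3) / 2 = 8 / 2 = 4.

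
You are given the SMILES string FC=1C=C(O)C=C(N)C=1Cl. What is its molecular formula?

C6H5ClFNO

Walk through each heavy atom and fill implicit hydrogens from standard valence (C 4, N 3, O 2, S 2, halogen 1):
  atom 1: F (halogen, monovalent) → 0 H
  atom 2: C, bond orders sum to 4 (valence 4) → 0 H
  atom 3: C, bond orders sum to 3 (valence 4) → 1 H
  atom 4: C, bond orders sum to 4 (valence 4) → 0 H
  atom 5: O, bond orders sum to 1 (valence 2) → 1 H
  atom 6: C, bond orders sum to 3 (valence 4) → 1 H
  atom 7: C, bond orders sum to 4 (valence 4) → 0 H
  atom 8: N, bond orders sum to 1 (valence 3) → 2 H
  atom 9: C, bond orders sum to 4 (valence 4) → 0 H
  atom 10: Cl (halogen, monovalent) → 0 H
Totals → C:6, H:5, Cl:1, F:1, N:1, O:1.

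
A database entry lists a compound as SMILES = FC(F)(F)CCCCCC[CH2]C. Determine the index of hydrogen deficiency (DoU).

0

Degree of unsaturation = (number of rings) + (number of π bonds).
Ring closures in the SMILES: 0.
π bonds: none → 0 DoU from unsaturation.
Total DoU = 0 + 0 = 0.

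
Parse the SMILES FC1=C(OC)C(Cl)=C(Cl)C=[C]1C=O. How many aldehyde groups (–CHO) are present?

1

The aldehyde motif appears at heavy-atom position 12 in the SMILES.
Other groups present: 1 ether.
Aldehyde count: 1.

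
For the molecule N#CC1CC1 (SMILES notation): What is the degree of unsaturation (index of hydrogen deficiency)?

3

Degree of unsaturation = (number of rings) + (number of π bonds).
Ring closures in the SMILES: 1.
π bonds: 1 triple bond (each 2 DoU) → 2 DoU from unsaturation.
Total DoU = 1 + 2 = 3.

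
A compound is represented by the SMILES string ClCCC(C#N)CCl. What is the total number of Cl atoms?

2

Scan the SMILES for Cl atoms (remember two-letter symbols like Cl and Br are single atoms).
Chlorine count: 2.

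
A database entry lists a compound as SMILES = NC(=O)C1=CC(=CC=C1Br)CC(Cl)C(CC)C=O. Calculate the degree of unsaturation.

Molecular formula: C13H15BrClNO2.
DoU = (2C + 2 + N − H − X) / 2, where X is the halogen count and O/S are ignored.
    = (2·13 + 2 + 1 − 15 − 2) / 2 = 12 / 2 = 6.

6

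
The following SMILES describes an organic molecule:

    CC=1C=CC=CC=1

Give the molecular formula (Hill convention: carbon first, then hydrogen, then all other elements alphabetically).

Walk through each heavy atom and fill implicit hydrogens from standard valence (C 4, N 3, O 2, S 2, halogen 1):
  atom 1: C, bond orders sum to 1 (valence 4) → 3 H
  atom 2: C, bond orders sum to 4 (valence 4) → 0 H
  atom 3: C, bond orders sum to 3 (valence 4) → 1 H
  atom 4: C, bond orders sum to 3 (valence 4) → 1 H
  atom 5: C, bond orders sum to 3 (valence 4) → 1 H
  atom 6: C, bond orders sum to 3 (valence 4) → 1 H
  atom 7: C, bond orders sum to 3 (valence 4) → 1 H
Totals → C:7, H:8.

C7H8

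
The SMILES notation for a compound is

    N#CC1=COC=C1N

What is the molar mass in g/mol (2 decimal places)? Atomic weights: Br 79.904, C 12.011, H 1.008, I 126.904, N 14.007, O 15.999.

108.10 g/mol

First, the molecular formula is C5H4N2O (counting implicit H from valence).
  C: 5 × 12.011 = 60.055
  H: 4 × 1.008 = 4.032
  N: 2 × 14.007 = 28.014
  O: 1 × 15.999 = 15.999
Sum: 5×12.011 + 4×1.008 + 2×14.007 + 1×15.999 = 108.100 → 108.10 g/mol.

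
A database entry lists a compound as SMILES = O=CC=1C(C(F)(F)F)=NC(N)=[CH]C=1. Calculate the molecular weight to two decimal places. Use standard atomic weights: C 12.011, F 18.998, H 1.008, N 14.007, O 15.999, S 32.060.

First, the molecular formula is C7H5F3N2O (counting implicit H from valence).
  C: 7 × 12.011 = 84.077
  F: 3 × 18.998 = 56.994
  H: 5 × 1.008 = 5.040
  N: 2 × 14.007 = 28.014
  O: 1 × 15.999 = 15.999
Sum: 7×12.011 + 3×18.998 + 5×1.008 + 2×14.007 + 1×15.999 = 190.124 → 190.12 g/mol.

190.12 g/mol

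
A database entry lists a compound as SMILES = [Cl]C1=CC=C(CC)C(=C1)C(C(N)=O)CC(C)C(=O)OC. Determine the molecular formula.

C15H20ClNO3

Walk through each heavy atom and fill implicit hydrogens from standard valence (C 4, N 3, O 2, S 2, halogen 1):
  atom 1: Cl with explicit H count 0
  atom 2: C, bond orders sum to 4 (valence 4) → 0 H
  atom 3: C, bond orders sum to 3 (valence 4) → 1 H
  atom 4: C, bond orders sum to 3 (valence 4) → 1 H
  atom 5: C, bond orders sum to 4 (valence 4) → 0 H
  atom 6: C, bond orders sum to 2 (valence 4) → 2 H
  atom 7: C, bond orders sum to 1 (valence 4) → 3 H
  atom 8: C, bond orders sum to 4 (valence 4) → 0 H
  atom 9: C, bond orders sum to 3 (valence 4) → 1 H
  atom 10: C, bond orders sum to 3 (valence 4) → 1 H
  atom 11: C, bond orders sum to 4 (valence 4) → 0 H
  atom 12: N, bond orders sum to 1 (valence 3) → 2 H
  atom 13: O, bond orders sum to 2 (valence 2) → 0 H
  atom 14: C, bond orders sum to 2 (valence 4) → 2 H
  atom 15: C, bond orders sum to 3 (valence 4) → 1 H
  atom 16: C, bond orders sum to 1 (valence 4) → 3 H
  atom 17: C, bond orders sum to 4 (valence 4) → 0 H
  atom 18: O, bond orders sum to 2 (valence 2) → 0 H
  atom 19: O, bond orders sum to 2 (valence 2) → 0 H
  atom 20: C, bond orders sum to 1 (valence 4) → 3 H
Totals → C:15, H:20, Cl:1, N:1, O:3.
In Hill order: C15H20ClNO3.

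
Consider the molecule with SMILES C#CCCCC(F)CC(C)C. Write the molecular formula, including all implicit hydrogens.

C10H17F

Walk through each heavy atom and fill implicit hydrogens from standard valence (C 4, N 3, O 2, S 2, halogen 1):
  atom 1: C, bond orders sum to 3 (valence 4) → 1 H
  atom 2: C, bond orders sum to 4 (valence 4) → 0 H
  atom 3: C, bond orders sum to 2 (valence 4) → 2 H
  atom 4: C, bond orders sum to 2 (valence 4) → 2 H
  atom 5: C, bond orders sum to 2 (valence 4) → 2 H
  atom 6: C, bond orders sum to 3 (valence 4) → 1 H
  atom 7: F (halogen, monovalent) → 0 H
  atom 8: C, bond orders sum to 2 (valence 4) → 2 H
  atom 9: C, bond orders sum to 3 (valence 4) → 1 H
  atom 10: C, bond orders sum to 1 (valence 4) → 3 H
  atom 11: C, bond orders sum to 1 (valence 4) → 3 H
Totals → C:10, H:17, F:1.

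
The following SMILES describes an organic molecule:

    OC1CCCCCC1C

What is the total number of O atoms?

Scan the SMILES for O atoms (remember two-letter symbols like Cl and Br are single atoms).
Oxygen count: 1.

1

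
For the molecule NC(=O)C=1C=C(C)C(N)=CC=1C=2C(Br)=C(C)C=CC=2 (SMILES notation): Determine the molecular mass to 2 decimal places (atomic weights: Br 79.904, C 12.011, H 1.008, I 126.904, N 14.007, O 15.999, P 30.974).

319.20 g/mol

First, the molecular formula is C15H15BrN2O (counting implicit H from valence).
  Br: 1 × 79.904 = 79.904
  C: 15 × 12.011 = 180.165
  H: 15 × 1.008 = 15.120
  N: 2 × 14.007 = 28.014
  O: 1 × 15.999 = 15.999
Sum: 1×79.904 + 15×12.011 + 15×1.008 + 2×14.007 + 1×15.999 = 319.202 → 319.20 g/mol.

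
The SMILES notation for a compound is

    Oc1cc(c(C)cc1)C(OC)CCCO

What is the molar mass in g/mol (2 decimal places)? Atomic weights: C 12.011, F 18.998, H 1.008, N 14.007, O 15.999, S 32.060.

First, the molecular formula is C12H18O3 (counting implicit H from valence).
  C: 12 × 12.011 = 144.132
  H: 18 × 1.008 = 18.144
  O: 3 × 15.999 = 47.997
Sum: 12×12.011 + 18×1.008 + 3×15.999 = 210.273 → 210.27 g/mol.

210.27 g/mol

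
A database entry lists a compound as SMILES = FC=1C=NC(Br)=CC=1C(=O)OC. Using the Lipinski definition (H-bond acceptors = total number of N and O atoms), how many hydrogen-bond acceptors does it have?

N atoms: 1; O atoms: 2.
Lipinski HBA = 1 + 2 = 3.

3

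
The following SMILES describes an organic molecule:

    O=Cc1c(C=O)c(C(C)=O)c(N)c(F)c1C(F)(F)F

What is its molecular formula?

Walk through each heavy atom and fill implicit hydrogens from standard valence (C 4, N 3, O 2, S 2, halogen 1); for lowercase aromatic atoms, an aromatic c carries 1 H when it has two neighbours and 0 H with three, and aromatic n carries 0 H:
  atom 1: O, bond orders sum to 2 (valence 2) → 0 H
  atom 2: C, bond orders sum to 3 (valence 4) → 1 H
  atom 3: aromatic c, 3 neighbours → 0 H
  atom 4: aromatic c, 3 neighbours → 0 H
  atom 5: C, bond orders sum to 3 (valence 4) → 1 H
  atom 6: O, bond orders sum to 2 (valence 2) → 0 H
  atom 7: aromatic c, 3 neighbours → 0 H
  atom 8: C, bond orders sum to 4 (valence 4) → 0 H
  atom 9: C, bond orders sum to 1 (valence 4) → 3 H
  atom 10: O, bond orders sum to 2 (valence 2) → 0 H
  atom 11: aromatic c, 3 neighbours → 0 H
  atom 12: N, bond orders sum to 1 (valence 3) → 2 H
  atom 13: aromatic c, 3 neighbours → 0 H
  atom 14: F (halogen, monovalent) → 0 H
  atom 15: aromatic c, 3 neighbours → 0 H
  atom 16: C, bond orders sum to 4 (valence 4) → 0 H
  atom 17: F (halogen, monovalent) → 0 H
  atom 18: F (halogen, monovalent) → 0 H
  atom 19: F (halogen, monovalent) → 0 H
Totals → C:11, H:7, F:4, N:1, O:3.

C11H7F4NO3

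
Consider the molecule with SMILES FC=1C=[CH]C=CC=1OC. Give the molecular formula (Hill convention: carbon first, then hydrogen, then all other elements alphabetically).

C7H7FO

Walk through each heavy atom and fill implicit hydrogens from standard valence (C 4, N 3, O 2, S 2, halogen 1):
  atom 1: F (halogen, monovalent) → 0 H
  atom 2: C, bond orders sum to 4 (valence 4) → 0 H
  atom 3: C, bond orders sum to 3 (valence 4) → 1 H
  atom 4: C with explicit H count 1
  atom 5: C, bond orders sum to 3 (valence 4) → 1 H
  atom 6: C, bond orders sum to 3 (valence 4) → 1 H
  atom 7: C, bond orders sum to 4 (valence 4) → 0 H
  atom 8: O, bond orders sum to 2 (valence 2) → 0 H
  atom 9: C, bond orders sum to 1 (valence 4) → 3 H
Totals → C:7, H:7, F:1, O:1.
In Hill order: C7H7FO.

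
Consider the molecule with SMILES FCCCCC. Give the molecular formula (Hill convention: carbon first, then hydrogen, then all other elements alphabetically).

C5H11F

Walk through each heavy atom and fill implicit hydrogens from standard valence (C 4, N 3, O 2, S 2, halogen 1):
  atom 1: F (halogen, monovalent) → 0 H
  atom 2: C, bond orders sum to 2 (valence 4) → 2 H
  atom 3: C, bond orders sum to 2 (valence 4) → 2 H
  atom 4: C, bond orders sum to 2 (valence 4) → 2 H
  atom 5: C, bond orders sum to 2 (valence 4) → 2 H
  atom 6: C, bond orders sum to 1 (valence 4) → 3 H
Totals → C:5, H:11, F:1.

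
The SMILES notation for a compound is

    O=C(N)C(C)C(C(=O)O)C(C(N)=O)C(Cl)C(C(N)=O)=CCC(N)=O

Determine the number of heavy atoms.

Every atom symbol written in the SMILES (organic subset) is one heavy atom; implicit H are not written.
Heavy atoms by element → C:13, Cl:1, N:4, O:6.
Total: 24.

24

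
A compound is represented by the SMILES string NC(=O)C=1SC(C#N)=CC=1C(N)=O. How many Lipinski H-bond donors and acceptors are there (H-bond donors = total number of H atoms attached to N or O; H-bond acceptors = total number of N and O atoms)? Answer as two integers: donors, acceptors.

Donors: find every N or O and count the H atoms it carries.
  atom 1 (N): bond orders sum to 1 → 2 H
  atom 3 (O): bond orders sum to 2 → 0 H
  atom 8 (N): bond orders sum to 3 → 0 H
  atom 12 (N): bond orders sum to 1 → 2 H
  atom 13 (O): bond orders sum to 2 → 0 H
Lipinski HBD = 4.
Acceptors: N atoms = 3, O atoms = 2 → HBA = 5.

4, 5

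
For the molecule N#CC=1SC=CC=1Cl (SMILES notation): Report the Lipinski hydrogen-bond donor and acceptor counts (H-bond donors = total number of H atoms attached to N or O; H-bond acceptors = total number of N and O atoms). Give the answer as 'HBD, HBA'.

0, 1

Donors: find every N or O and count the H atoms it carries.
  atom 1 (N): bond orders sum to 3 → 0 H
Lipinski HBD = 0.
Acceptors: N atoms = 1, O atoms = 0 → HBA = 1.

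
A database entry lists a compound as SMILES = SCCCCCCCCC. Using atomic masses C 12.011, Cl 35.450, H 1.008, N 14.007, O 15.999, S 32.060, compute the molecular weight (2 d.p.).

First, the molecular formula is C9H20S (counting implicit H from valence).
  C: 9 × 12.011 = 108.099
  H: 20 × 1.008 = 20.160
  S: 1 × 32.060 = 32.060
Sum: 9×12.011 + 20×1.008 + 1×32.060 = 160.319 → 160.32 g/mol.

160.32 g/mol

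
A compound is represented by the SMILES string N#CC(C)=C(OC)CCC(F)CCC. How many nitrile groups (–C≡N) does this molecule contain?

1

The nitrile motif appears at heavy-atom position 2 in the SMILES.
Other groups present: 1 alkene, 1 ether.
Nitrile count: 1.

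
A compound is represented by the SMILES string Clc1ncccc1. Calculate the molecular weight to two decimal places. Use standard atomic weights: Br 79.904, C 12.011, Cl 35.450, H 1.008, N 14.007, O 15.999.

113.54 g/mol

First, the molecular formula is C5H4ClN (counting implicit H from valence).
  C: 5 × 12.011 = 60.055
  Cl: 1 × 35.450 = 35.450
  H: 4 × 1.008 = 4.032
  N: 1 × 14.007 = 14.007
Sum: 5×12.011 + 1×35.450 + 4×1.008 + 1×14.007 = 113.544 → 113.54 g/mol.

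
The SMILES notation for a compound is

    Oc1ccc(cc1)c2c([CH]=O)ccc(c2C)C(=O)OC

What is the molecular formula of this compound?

Walk through each heavy atom and fill implicit hydrogens from standard valence (C 4, N 3, O 2, S 2, halogen 1); for lowercase aromatic atoms, an aromatic c carries 1 H when it has two neighbours and 0 H with three, and aromatic n carries 0 H:
  atom 1: O, bond orders sum to 1 (valence 2) → 1 H
  atom 2: aromatic c, 3 neighbours → 0 H
  atom 3: aromatic c, 2 neighbours → 1 H
  atom 4: aromatic c, 2 neighbours → 1 H
  atom 5: aromatic c, 3 neighbours → 0 H
  atom 6: aromatic c, 2 neighbours → 1 H
  atom 7: aromatic c, 2 neighbours → 1 H
  atom 8: aromatic c, 3 neighbours → 0 H
  atom 9: aromatic c, 3 neighbours → 0 H
  atom 10: C with explicit H count 1
  atom 11: O, bond orders sum to 2 (valence 2) → 0 H
  atom 12: aromatic c, 2 neighbours → 1 H
  atom 13: aromatic c, 2 neighbours → 1 H
  atom 14: aromatic c, 3 neighbours → 0 H
  atom 15: aromatic c, 3 neighbours → 0 H
  atom 16: C, bond orders sum to 1 (valence 4) → 3 H
  atom 17: C, bond orders sum to 4 (valence 4) → 0 H
  atom 18: O, bond orders sum to 2 (valence 2) → 0 H
  atom 19: O, bond orders sum to 2 (valence 2) → 0 H
  atom 20: C, bond orders sum to 1 (valence 4) → 3 H
Totals → C:16, H:14, O:4.

C16H14O4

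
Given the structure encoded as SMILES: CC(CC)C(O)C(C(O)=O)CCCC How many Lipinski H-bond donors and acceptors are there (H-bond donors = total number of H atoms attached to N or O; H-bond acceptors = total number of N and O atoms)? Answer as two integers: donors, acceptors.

Donors: find every N or O and count the H atoms it carries.
  atom 6 (O): bond orders sum to 1 → 1 H
  atom 9 (O): bond orders sum to 1 → 1 H
  atom 10 (O): bond orders sum to 2 → 0 H
Lipinski HBD = 2.
Acceptors: N atoms = 0, O atoms = 3 → HBA = 3.

2, 3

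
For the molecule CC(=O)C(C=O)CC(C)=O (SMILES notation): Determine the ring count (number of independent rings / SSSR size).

In SMILES, each pair of matching ring-closure digits denotes one ring-closing bond; the number of such bonds equals the number of independent rings.
Ring-closure bonds here: 0.

0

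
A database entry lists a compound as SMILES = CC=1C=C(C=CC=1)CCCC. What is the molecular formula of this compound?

Walk through each heavy atom and fill implicit hydrogens from standard valence (C 4, N 3, O 2, S 2, halogen 1):
  atom 1: C, bond orders sum to 1 (valence 4) → 3 H
  atom 2: C, bond orders sum to 4 (valence 4) → 0 H
  atom 3: C, bond orders sum to 3 (valence 4) → 1 H
  atom 4: C, bond orders sum to 4 (valence 4) → 0 H
  atom 5: C, bond orders sum to 3 (valence 4) → 1 H
  atom 6: C, bond orders sum to 3 (valence 4) → 1 H
  atom 7: C, bond orders sum to 3 (valence 4) → 1 H
  atom 8: C, bond orders sum to 2 (valence 4) → 2 H
  atom 9: C, bond orders sum to 2 (valence 4) → 2 H
  atom 10: C, bond orders sum to 2 (valence 4) → 2 H
  atom 11: C, bond orders sum to 1 (valence 4) → 3 H
Totals → C:11, H:16.

C11H16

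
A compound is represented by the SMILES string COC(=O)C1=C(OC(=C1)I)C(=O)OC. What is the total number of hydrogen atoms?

Walk through each heavy atom and fill implicit hydrogens from standard valence (C 4, N 3, O 2, S 2, halogen 1):
  atom 1: C, bond orders sum to 1 (valence 4) → 3 H
  atom 2: O, bond orders sum to 2 (valence 2) → 0 H
  atom 3: C, bond orders sum to 4 (valence 4) → 0 H
  atom 4: O, bond orders sum to 2 (valence 2) → 0 H
  atom 5: C, bond orders sum to 4 (valence 4) → 0 H
  atom 6: C, bond orders sum to 4 (valence 4) → 0 H
  atom 7: O, bond orders sum to 2 (valence 2) → 0 H
  atom 8: C, bond orders sum to 4 (valence 4) → 0 H
  atom 9: C, bond orders sum to 3 (valence 4) → 1 H
  atom 10: I (halogen, monovalent) → 0 H
  atom 11: C, bond orders sum to 4 (valence 4) → 0 H
  atom 12: O, bond orders sum to 2 (valence 2) → 0 H
  atom 13: O, bond orders sum to 2 (valence 2) → 0 H
  atom 14: C, bond orders sum to 1 (valence 4) → 3 H
Total hydrogens: 7.

7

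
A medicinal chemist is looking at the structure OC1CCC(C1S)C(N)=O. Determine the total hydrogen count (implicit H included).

Walk through each heavy atom and fill implicit hydrogens from standard valence (C 4, N 3, O 2, S 2, halogen 1):
  atom 1: O, bond orders sum to 1 (valence 2) → 1 H
  atom 2: C, bond orders sum to 3 (valence 4) → 1 H
  atom 3: C, bond orders sum to 2 (valence 4) → 2 H
  atom 4: C, bond orders sum to 2 (valence 4) → 2 H
  atom 5: C, bond orders sum to 3 (valence 4) → 1 H
  atom 6: C, bond orders sum to 3 (valence 4) → 1 H
  atom 7: S, bond orders sum to 1 (valence 2) → 1 H
  atom 8: C, bond orders sum to 4 (valence 4) → 0 H
  atom 9: N, bond orders sum to 1 (valence 3) → 2 H
  atom 10: O, bond orders sum to 2 (valence 2) → 0 H
Total hydrogens: 11.

11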